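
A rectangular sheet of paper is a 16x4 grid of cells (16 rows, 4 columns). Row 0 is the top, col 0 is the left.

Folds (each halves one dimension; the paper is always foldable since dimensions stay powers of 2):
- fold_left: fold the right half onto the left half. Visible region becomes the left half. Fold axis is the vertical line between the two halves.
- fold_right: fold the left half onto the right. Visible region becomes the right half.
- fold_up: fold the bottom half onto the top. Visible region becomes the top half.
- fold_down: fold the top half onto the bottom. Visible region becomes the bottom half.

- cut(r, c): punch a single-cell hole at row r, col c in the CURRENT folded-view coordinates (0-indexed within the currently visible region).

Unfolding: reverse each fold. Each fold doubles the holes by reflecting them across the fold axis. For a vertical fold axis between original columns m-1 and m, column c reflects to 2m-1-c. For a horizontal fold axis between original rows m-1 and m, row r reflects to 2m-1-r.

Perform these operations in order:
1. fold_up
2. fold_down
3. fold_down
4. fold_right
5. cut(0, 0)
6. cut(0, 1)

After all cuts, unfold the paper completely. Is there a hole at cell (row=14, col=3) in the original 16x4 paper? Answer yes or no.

Answer: yes

Derivation:
Op 1 fold_up: fold axis h@8; visible region now rows[0,8) x cols[0,4) = 8x4
Op 2 fold_down: fold axis h@4; visible region now rows[4,8) x cols[0,4) = 4x4
Op 3 fold_down: fold axis h@6; visible region now rows[6,8) x cols[0,4) = 2x4
Op 4 fold_right: fold axis v@2; visible region now rows[6,8) x cols[2,4) = 2x2
Op 5 cut(0, 0): punch at orig (6,2); cuts so far [(6, 2)]; region rows[6,8) x cols[2,4) = 2x2
Op 6 cut(0, 1): punch at orig (6,3); cuts so far [(6, 2), (6, 3)]; region rows[6,8) x cols[2,4) = 2x2
Unfold 1 (reflect across v@2): 4 holes -> [(6, 0), (6, 1), (6, 2), (6, 3)]
Unfold 2 (reflect across h@6): 8 holes -> [(5, 0), (5, 1), (5, 2), (5, 3), (6, 0), (6, 1), (6, 2), (6, 3)]
Unfold 3 (reflect across h@4): 16 holes -> [(1, 0), (1, 1), (1, 2), (1, 3), (2, 0), (2, 1), (2, 2), (2, 3), (5, 0), (5, 1), (5, 2), (5, 3), (6, 0), (6, 1), (6, 2), (6, 3)]
Unfold 4 (reflect across h@8): 32 holes -> [(1, 0), (1, 1), (1, 2), (1, 3), (2, 0), (2, 1), (2, 2), (2, 3), (5, 0), (5, 1), (5, 2), (5, 3), (6, 0), (6, 1), (6, 2), (6, 3), (9, 0), (9, 1), (9, 2), (9, 3), (10, 0), (10, 1), (10, 2), (10, 3), (13, 0), (13, 1), (13, 2), (13, 3), (14, 0), (14, 1), (14, 2), (14, 3)]
Holes: [(1, 0), (1, 1), (1, 2), (1, 3), (2, 0), (2, 1), (2, 2), (2, 3), (5, 0), (5, 1), (5, 2), (5, 3), (6, 0), (6, 1), (6, 2), (6, 3), (9, 0), (9, 1), (9, 2), (9, 3), (10, 0), (10, 1), (10, 2), (10, 3), (13, 0), (13, 1), (13, 2), (13, 3), (14, 0), (14, 1), (14, 2), (14, 3)]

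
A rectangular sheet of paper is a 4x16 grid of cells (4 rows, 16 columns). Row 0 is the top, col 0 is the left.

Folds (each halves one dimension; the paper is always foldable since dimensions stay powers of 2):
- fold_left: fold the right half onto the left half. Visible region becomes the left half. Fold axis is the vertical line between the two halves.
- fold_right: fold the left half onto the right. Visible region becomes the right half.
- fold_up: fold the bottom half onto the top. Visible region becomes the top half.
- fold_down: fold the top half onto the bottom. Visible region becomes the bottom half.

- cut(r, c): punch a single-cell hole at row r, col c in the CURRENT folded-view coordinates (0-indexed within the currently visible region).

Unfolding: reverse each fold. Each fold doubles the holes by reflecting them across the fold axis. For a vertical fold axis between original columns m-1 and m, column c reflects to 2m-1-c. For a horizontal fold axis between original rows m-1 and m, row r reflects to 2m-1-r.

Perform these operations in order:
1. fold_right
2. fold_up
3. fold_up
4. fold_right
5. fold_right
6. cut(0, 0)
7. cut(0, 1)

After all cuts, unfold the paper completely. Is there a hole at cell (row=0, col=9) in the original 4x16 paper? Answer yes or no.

Answer: yes

Derivation:
Op 1 fold_right: fold axis v@8; visible region now rows[0,4) x cols[8,16) = 4x8
Op 2 fold_up: fold axis h@2; visible region now rows[0,2) x cols[8,16) = 2x8
Op 3 fold_up: fold axis h@1; visible region now rows[0,1) x cols[8,16) = 1x8
Op 4 fold_right: fold axis v@12; visible region now rows[0,1) x cols[12,16) = 1x4
Op 5 fold_right: fold axis v@14; visible region now rows[0,1) x cols[14,16) = 1x2
Op 6 cut(0, 0): punch at orig (0,14); cuts so far [(0, 14)]; region rows[0,1) x cols[14,16) = 1x2
Op 7 cut(0, 1): punch at orig (0,15); cuts so far [(0, 14), (0, 15)]; region rows[0,1) x cols[14,16) = 1x2
Unfold 1 (reflect across v@14): 4 holes -> [(0, 12), (0, 13), (0, 14), (0, 15)]
Unfold 2 (reflect across v@12): 8 holes -> [(0, 8), (0, 9), (0, 10), (0, 11), (0, 12), (0, 13), (0, 14), (0, 15)]
Unfold 3 (reflect across h@1): 16 holes -> [(0, 8), (0, 9), (0, 10), (0, 11), (0, 12), (0, 13), (0, 14), (0, 15), (1, 8), (1, 9), (1, 10), (1, 11), (1, 12), (1, 13), (1, 14), (1, 15)]
Unfold 4 (reflect across h@2): 32 holes -> [(0, 8), (0, 9), (0, 10), (0, 11), (0, 12), (0, 13), (0, 14), (0, 15), (1, 8), (1, 9), (1, 10), (1, 11), (1, 12), (1, 13), (1, 14), (1, 15), (2, 8), (2, 9), (2, 10), (2, 11), (2, 12), (2, 13), (2, 14), (2, 15), (3, 8), (3, 9), (3, 10), (3, 11), (3, 12), (3, 13), (3, 14), (3, 15)]
Unfold 5 (reflect across v@8): 64 holes -> [(0, 0), (0, 1), (0, 2), (0, 3), (0, 4), (0, 5), (0, 6), (0, 7), (0, 8), (0, 9), (0, 10), (0, 11), (0, 12), (0, 13), (0, 14), (0, 15), (1, 0), (1, 1), (1, 2), (1, 3), (1, 4), (1, 5), (1, 6), (1, 7), (1, 8), (1, 9), (1, 10), (1, 11), (1, 12), (1, 13), (1, 14), (1, 15), (2, 0), (2, 1), (2, 2), (2, 3), (2, 4), (2, 5), (2, 6), (2, 7), (2, 8), (2, 9), (2, 10), (2, 11), (2, 12), (2, 13), (2, 14), (2, 15), (3, 0), (3, 1), (3, 2), (3, 3), (3, 4), (3, 5), (3, 6), (3, 7), (3, 8), (3, 9), (3, 10), (3, 11), (3, 12), (3, 13), (3, 14), (3, 15)]
Holes: [(0, 0), (0, 1), (0, 2), (0, 3), (0, 4), (0, 5), (0, 6), (0, 7), (0, 8), (0, 9), (0, 10), (0, 11), (0, 12), (0, 13), (0, 14), (0, 15), (1, 0), (1, 1), (1, 2), (1, 3), (1, 4), (1, 5), (1, 6), (1, 7), (1, 8), (1, 9), (1, 10), (1, 11), (1, 12), (1, 13), (1, 14), (1, 15), (2, 0), (2, 1), (2, 2), (2, 3), (2, 4), (2, 5), (2, 6), (2, 7), (2, 8), (2, 9), (2, 10), (2, 11), (2, 12), (2, 13), (2, 14), (2, 15), (3, 0), (3, 1), (3, 2), (3, 3), (3, 4), (3, 5), (3, 6), (3, 7), (3, 8), (3, 9), (3, 10), (3, 11), (3, 12), (3, 13), (3, 14), (3, 15)]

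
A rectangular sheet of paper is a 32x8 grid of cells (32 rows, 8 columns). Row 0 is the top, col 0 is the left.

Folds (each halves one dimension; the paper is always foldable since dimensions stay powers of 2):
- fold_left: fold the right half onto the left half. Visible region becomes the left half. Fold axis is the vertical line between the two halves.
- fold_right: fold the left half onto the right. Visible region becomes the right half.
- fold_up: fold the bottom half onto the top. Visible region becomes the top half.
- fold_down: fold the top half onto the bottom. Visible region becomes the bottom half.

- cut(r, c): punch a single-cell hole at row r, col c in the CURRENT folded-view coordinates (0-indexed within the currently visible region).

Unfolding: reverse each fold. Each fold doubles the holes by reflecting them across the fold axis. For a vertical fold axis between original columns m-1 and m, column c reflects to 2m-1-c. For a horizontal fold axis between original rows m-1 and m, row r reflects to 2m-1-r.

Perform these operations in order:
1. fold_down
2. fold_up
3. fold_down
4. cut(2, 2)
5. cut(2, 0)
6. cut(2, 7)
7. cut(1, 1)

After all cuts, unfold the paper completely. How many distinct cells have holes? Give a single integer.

Answer: 32

Derivation:
Op 1 fold_down: fold axis h@16; visible region now rows[16,32) x cols[0,8) = 16x8
Op 2 fold_up: fold axis h@24; visible region now rows[16,24) x cols[0,8) = 8x8
Op 3 fold_down: fold axis h@20; visible region now rows[20,24) x cols[0,8) = 4x8
Op 4 cut(2, 2): punch at orig (22,2); cuts so far [(22, 2)]; region rows[20,24) x cols[0,8) = 4x8
Op 5 cut(2, 0): punch at orig (22,0); cuts so far [(22, 0), (22, 2)]; region rows[20,24) x cols[0,8) = 4x8
Op 6 cut(2, 7): punch at orig (22,7); cuts so far [(22, 0), (22, 2), (22, 7)]; region rows[20,24) x cols[0,8) = 4x8
Op 7 cut(1, 1): punch at orig (21,1); cuts so far [(21, 1), (22, 0), (22, 2), (22, 7)]; region rows[20,24) x cols[0,8) = 4x8
Unfold 1 (reflect across h@20): 8 holes -> [(17, 0), (17, 2), (17, 7), (18, 1), (21, 1), (22, 0), (22, 2), (22, 7)]
Unfold 2 (reflect across h@24): 16 holes -> [(17, 0), (17, 2), (17, 7), (18, 1), (21, 1), (22, 0), (22, 2), (22, 7), (25, 0), (25, 2), (25, 7), (26, 1), (29, 1), (30, 0), (30, 2), (30, 7)]
Unfold 3 (reflect across h@16): 32 holes -> [(1, 0), (1, 2), (1, 7), (2, 1), (5, 1), (6, 0), (6, 2), (6, 7), (9, 0), (9, 2), (9, 7), (10, 1), (13, 1), (14, 0), (14, 2), (14, 7), (17, 0), (17, 2), (17, 7), (18, 1), (21, 1), (22, 0), (22, 2), (22, 7), (25, 0), (25, 2), (25, 7), (26, 1), (29, 1), (30, 0), (30, 2), (30, 7)]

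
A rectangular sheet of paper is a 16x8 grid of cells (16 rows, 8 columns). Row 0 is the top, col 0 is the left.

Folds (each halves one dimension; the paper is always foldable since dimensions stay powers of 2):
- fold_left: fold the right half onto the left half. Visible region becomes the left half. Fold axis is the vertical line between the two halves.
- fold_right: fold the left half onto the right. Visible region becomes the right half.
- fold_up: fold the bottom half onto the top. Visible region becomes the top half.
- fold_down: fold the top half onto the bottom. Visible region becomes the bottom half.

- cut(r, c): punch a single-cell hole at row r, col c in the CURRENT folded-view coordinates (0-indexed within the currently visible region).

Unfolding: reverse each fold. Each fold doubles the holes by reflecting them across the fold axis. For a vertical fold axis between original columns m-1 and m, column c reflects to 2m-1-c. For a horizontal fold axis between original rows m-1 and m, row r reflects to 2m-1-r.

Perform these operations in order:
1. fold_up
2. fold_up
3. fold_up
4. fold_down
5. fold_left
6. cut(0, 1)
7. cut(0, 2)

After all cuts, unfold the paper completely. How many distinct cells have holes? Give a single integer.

Op 1 fold_up: fold axis h@8; visible region now rows[0,8) x cols[0,8) = 8x8
Op 2 fold_up: fold axis h@4; visible region now rows[0,4) x cols[0,8) = 4x8
Op 3 fold_up: fold axis h@2; visible region now rows[0,2) x cols[0,8) = 2x8
Op 4 fold_down: fold axis h@1; visible region now rows[1,2) x cols[0,8) = 1x8
Op 5 fold_left: fold axis v@4; visible region now rows[1,2) x cols[0,4) = 1x4
Op 6 cut(0, 1): punch at orig (1,1); cuts so far [(1, 1)]; region rows[1,2) x cols[0,4) = 1x4
Op 7 cut(0, 2): punch at orig (1,2); cuts so far [(1, 1), (1, 2)]; region rows[1,2) x cols[0,4) = 1x4
Unfold 1 (reflect across v@4): 4 holes -> [(1, 1), (1, 2), (1, 5), (1, 6)]
Unfold 2 (reflect across h@1): 8 holes -> [(0, 1), (0, 2), (0, 5), (0, 6), (1, 1), (1, 2), (1, 5), (1, 6)]
Unfold 3 (reflect across h@2): 16 holes -> [(0, 1), (0, 2), (0, 5), (0, 6), (1, 1), (1, 2), (1, 5), (1, 6), (2, 1), (2, 2), (2, 5), (2, 6), (3, 1), (3, 2), (3, 5), (3, 6)]
Unfold 4 (reflect across h@4): 32 holes -> [(0, 1), (0, 2), (0, 5), (0, 6), (1, 1), (1, 2), (1, 5), (1, 6), (2, 1), (2, 2), (2, 5), (2, 6), (3, 1), (3, 2), (3, 5), (3, 6), (4, 1), (4, 2), (4, 5), (4, 6), (5, 1), (5, 2), (5, 5), (5, 6), (6, 1), (6, 2), (6, 5), (6, 6), (7, 1), (7, 2), (7, 5), (7, 6)]
Unfold 5 (reflect across h@8): 64 holes -> [(0, 1), (0, 2), (0, 5), (0, 6), (1, 1), (1, 2), (1, 5), (1, 6), (2, 1), (2, 2), (2, 5), (2, 6), (3, 1), (3, 2), (3, 5), (3, 6), (4, 1), (4, 2), (4, 5), (4, 6), (5, 1), (5, 2), (5, 5), (5, 6), (6, 1), (6, 2), (6, 5), (6, 6), (7, 1), (7, 2), (7, 5), (7, 6), (8, 1), (8, 2), (8, 5), (8, 6), (9, 1), (9, 2), (9, 5), (9, 6), (10, 1), (10, 2), (10, 5), (10, 6), (11, 1), (11, 2), (11, 5), (11, 6), (12, 1), (12, 2), (12, 5), (12, 6), (13, 1), (13, 2), (13, 5), (13, 6), (14, 1), (14, 2), (14, 5), (14, 6), (15, 1), (15, 2), (15, 5), (15, 6)]

Answer: 64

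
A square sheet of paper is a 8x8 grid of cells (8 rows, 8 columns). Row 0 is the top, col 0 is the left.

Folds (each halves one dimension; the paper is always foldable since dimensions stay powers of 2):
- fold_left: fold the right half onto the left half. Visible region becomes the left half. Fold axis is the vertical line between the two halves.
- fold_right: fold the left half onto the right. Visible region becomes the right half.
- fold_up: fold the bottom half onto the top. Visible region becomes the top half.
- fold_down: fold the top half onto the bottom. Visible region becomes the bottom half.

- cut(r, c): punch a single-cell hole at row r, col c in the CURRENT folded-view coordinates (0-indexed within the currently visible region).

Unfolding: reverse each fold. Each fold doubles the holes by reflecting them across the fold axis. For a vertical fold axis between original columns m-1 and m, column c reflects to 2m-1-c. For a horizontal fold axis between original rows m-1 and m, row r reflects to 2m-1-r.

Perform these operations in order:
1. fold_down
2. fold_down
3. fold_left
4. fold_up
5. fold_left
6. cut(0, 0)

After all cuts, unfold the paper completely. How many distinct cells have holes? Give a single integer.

Op 1 fold_down: fold axis h@4; visible region now rows[4,8) x cols[0,8) = 4x8
Op 2 fold_down: fold axis h@6; visible region now rows[6,8) x cols[0,8) = 2x8
Op 3 fold_left: fold axis v@4; visible region now rows[6,8) x cols[0,4) = 2x4
Op 4 fold_up: fold axis h@7; visible region now rows[6,7) x cols[0,4) = 1x4
Op 5 fold_left: fold axis v@2; visible region now rows[6,7) x cols[0,2) = 1x2
Op 6 cut(0, 0): punch at orig (6,0); cuts so far [(6, 0)]; region rows[6,7) x cols[0,2) = 1x2
Unfold 1 (reflect across v@2): 2 holes -> [(6, 0), (6, 3)]
Unfold 2 (reflect across h@7): 4 holes -> [(6, 0), (6, 3), (7, 0), (7, 3)]
Unfold 3 (reflect across v@4): 8 holes -> [(6, 0), (6, 3), (6, 4), (6, 7), (7, 0), (7, 3), (7, 4), (7, 7)]
Unfold 4 (reflect across h@6): 16 holes -> [(4, 0), (4, 3), (4, 4), (4, 7), (5, 0), (5, 3), (5, 4), (5, 7), (6, 0), (6, 3), (6, 4), (6, 7), (7, 0), (7, 3), (7, 4), (7, 7)]
Unfold 5 (reflect across h@4): 32 holes -> [(0, 0), (0, 3), (0, 4), (0, 7), (1, 0), (1, 3), (1, 4), (1, 7), (2, 0), (2, 3), (2, 4), (2, 7), (3, 0), (3, 3), (3, 4), (3, 7), (4, 0), (4, 3), (4, 4), (4, 7), (5, 0), (5, 3), (5, 4), (5, 7), (6, 0), (6, 3), (6, 4), (6, 7), (7, 0), (7, 3), (7, 4), (7, 7)]

Answer: 32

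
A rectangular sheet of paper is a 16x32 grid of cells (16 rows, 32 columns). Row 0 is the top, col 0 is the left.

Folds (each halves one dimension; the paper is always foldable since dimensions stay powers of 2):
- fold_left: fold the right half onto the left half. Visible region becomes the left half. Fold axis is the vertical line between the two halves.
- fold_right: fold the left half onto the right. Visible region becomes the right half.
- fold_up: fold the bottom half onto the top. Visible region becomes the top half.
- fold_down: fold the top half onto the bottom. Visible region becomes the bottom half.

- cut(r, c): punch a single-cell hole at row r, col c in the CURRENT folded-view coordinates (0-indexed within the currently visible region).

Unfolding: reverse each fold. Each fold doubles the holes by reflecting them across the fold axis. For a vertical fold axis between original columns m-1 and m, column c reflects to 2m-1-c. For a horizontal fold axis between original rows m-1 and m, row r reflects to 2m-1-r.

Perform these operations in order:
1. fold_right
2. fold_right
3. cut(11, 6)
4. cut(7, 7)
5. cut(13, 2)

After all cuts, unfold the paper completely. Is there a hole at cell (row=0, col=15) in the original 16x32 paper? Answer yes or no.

Answer: no

Derivation:
Op 1 fold_right: fold axis v@16; visible region now rows[0,16) x cols[16,32) = 16x16
Op 2 fold_right: fold axis v@24; visible region now rows[0,16) x cols[24,32) = 16x8
Op 3 cut(11, 6): punch at orig (11,30); cuts so far [(11, 30)]; region rows[0,16) x cols[24,32) = 16x8
Op 4 cut(7, 7): punch at orig (7,31); cuts so far [(7, 31), (11, 30)]; region rows[0,16) x cols[24,32) = 16x8
Op 5 cut(13, 2): punch at orig (13,26); cuts so far [(7, 31), (11, 30), (13, 26)]; region rows[0,16) x cols[24,32) = 16x8
Unfold 1 (reflect across v@24): 6 holes -> [(7, 16), (7, 31), (11, 17), (11, 30), (13, 21), (13, 26)]
Unfold 2 (reflect across v@16): 12 holes -> [(7, 0), (7, 15), (7, 16), (7, 31), (11, 1), (11, 14), (11, 17), (11, 30), (13, 5), (13, 10), (13, 21), (13, 26)]
Holes: [(7, 0), (7, 15), (7, 16), (7, 31), (11, 1), (11, 14), (11, 17), (11, 30), (13, 5), (13, 10), (13, 21), (13, 26)]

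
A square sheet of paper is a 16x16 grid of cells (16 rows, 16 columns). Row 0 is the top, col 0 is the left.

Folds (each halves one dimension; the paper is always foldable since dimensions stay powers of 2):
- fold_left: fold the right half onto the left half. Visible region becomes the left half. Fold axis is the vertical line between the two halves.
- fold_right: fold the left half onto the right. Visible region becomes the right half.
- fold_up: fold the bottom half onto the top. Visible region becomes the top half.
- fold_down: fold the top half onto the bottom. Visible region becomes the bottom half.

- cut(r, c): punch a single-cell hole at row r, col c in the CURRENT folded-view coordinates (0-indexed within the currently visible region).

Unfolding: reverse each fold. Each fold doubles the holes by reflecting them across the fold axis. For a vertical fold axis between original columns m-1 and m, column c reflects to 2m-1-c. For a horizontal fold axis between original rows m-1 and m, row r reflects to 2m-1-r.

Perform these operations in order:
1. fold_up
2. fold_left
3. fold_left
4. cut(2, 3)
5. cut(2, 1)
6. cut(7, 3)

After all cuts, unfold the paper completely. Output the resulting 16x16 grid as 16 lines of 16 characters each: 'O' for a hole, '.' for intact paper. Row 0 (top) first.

Op 1 fold_up: fold axis h@8; visible region now rows[0,8) x cols[0,16) = 8x16
Op 2 fold_left: fold axis v@8; visible region now rows[0,8) x cols[0,8) = 8x8
Op 3 fold_left: fold axis v@4; visible region now rows[0,8) x cols[0,4) = 8x4
Op 4 cut(2, 3): punch at orig (2,3); cuts so far [(2, 3)]; region rows[0,8) x cols[0,4) = 8x4
Op 5 cut(2, 1): punch at orig (2,1); cuts so far [(2, 1), (2, 3)]; region rows[0,8) x cols[0,4) = 8x4
Op 6 cut(7, 3): punch at orig (7,3); cuts so far [(2, 1), (2, 3), (7, 3)]; region rows[0,8) x cols[0,4) = 8x4
Unfold 1 (reflect across v@4): 6 holes -> [(2, 1), (2, 3), (2, 4), (2, 6), (7, 3), (7, 4)]
Unfold 2 (reflect across v@8): 12 holes -> [(2, 1), (2, 3), (2, 4), (2, 6), (2, 9), (2, 11), (2, 12), (2, 14), (7, 3), (7, 4), (7, 11), (7, 12)]
Unfold 3 (reflect across h@8): 24 holes -> [(2, 1), (2, 3), (2, 4), (2, 6), (2, 9), (2, 11), (2, 12), (2, 14), (7, 3), (7, 4), (7, 11), (7, 12), (8, 3), (8, 4), (8, 11), (8, 12), (13, 1), (13, 3), (13, 4), (13, 6), (13, 9), (13, 11), (13, 12), (13, 14)]

Answer: ................
................
.O.OO.O..O.OO.O.
................
................
................
................
...OO......OO...
...OO......OO...
................
................
................
................
.O.OO.O..O.OO.O.
................
................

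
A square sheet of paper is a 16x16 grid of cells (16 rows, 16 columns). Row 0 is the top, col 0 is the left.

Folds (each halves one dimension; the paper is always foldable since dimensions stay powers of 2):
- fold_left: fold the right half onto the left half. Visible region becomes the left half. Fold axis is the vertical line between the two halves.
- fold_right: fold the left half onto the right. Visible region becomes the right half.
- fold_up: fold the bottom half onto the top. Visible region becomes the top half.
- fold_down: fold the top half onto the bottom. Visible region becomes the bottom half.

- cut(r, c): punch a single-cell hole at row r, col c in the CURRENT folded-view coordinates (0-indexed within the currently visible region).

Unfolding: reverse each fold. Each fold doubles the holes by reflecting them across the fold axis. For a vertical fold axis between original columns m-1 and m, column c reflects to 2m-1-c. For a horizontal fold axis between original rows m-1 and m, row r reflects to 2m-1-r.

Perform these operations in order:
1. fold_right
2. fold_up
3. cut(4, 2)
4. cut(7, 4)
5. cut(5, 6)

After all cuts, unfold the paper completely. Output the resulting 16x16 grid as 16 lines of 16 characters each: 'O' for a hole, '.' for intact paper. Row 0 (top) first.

Op 1 fold_right: fold axis v@8; visible region now rows[0,16) x cols[8,16) = 16x8
Op 2 fold_up: fold axis h@8; visible region now rows[0,8) x cols[8,16) = 8x8
Op 3 cut(4, 2): punch at orig (4,10); cuts so far [(4, 10)]; region rows[0,8) x cols[8,16) = 8x8
Op 4 cut(7, 4): punch at orig (7,12); cuts so far [(4, 10), (7, 12)]; region rows[0,8) x cols[8,16) = 8x8
Op 5 cut(5, 6): punch at orig (5,14); cuts so far [(4, 10), (5, 14), (7, 12)]; region rows[0,8) x cols[8,16) = 8x8
Unfold 1 (reflect across h@8): 6 holes -> [(4, 10), (5, 14), (7, 12), (8, 12), (10, 14), (11, 10)]
Unfold 2 (reflect across v@8): 12 holes -> [(4, 5), (4, 10), (5, 1), (5, 14), (7, 3), (7, 12), (8, 3), (8, 12), (10, 1), (10, 14), (11, 5), (11, 10)]

Answer: ................
................
................
................
.....O....O.....
.O............O.
................
...O........O...
...O........O...
................
.O............O.
.....O....O.....
................
................
................
................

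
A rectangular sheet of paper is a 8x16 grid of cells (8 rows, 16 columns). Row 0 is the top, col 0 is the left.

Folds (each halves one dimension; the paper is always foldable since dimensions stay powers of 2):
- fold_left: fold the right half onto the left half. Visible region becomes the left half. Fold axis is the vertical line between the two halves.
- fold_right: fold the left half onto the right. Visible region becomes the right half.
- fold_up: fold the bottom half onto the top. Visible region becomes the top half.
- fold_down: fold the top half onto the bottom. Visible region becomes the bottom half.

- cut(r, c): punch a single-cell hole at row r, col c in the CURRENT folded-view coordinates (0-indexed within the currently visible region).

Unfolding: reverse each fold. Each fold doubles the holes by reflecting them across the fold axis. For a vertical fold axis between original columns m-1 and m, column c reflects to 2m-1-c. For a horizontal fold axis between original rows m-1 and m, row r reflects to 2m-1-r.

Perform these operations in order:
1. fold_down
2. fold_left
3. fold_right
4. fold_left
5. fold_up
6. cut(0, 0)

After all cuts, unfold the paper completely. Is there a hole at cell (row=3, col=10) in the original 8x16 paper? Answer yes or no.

Answer: no

Derivation:
Op 1 fold_down: fold axis h@4; visible region now rows[4,8) x cols[0,16) = 4x16
Op 2 fold_left: fold axis v@8; visible region now rows[4,8) x cols[0,8) = 4x8
Op 3 fold_right: fold axis v@4; visible region now rows[4,8) x cols[4,8) = 4x4
Op 4 fold_left: fold axis v@6; visible region now rows[4,8) x cols[4,6) = 4x2
Op 5 fold_up: fold axis h@6; visible region now rows[4,6) x cols[4,6) = 2x2
Op 6 cut(0, 0): punch at orig (4,4); cuts so far [(4, 4)]; region rows[4,6) x cols[4,6) = 2x2
Unfold 1 (reflect across h@6): 2 holes -> [(4, 4), (7, 4)]
Unfold 2 (reflect across v@6): 4 holes -> [(4, 4), (4, 7), (7, 4), (7, 7)]
Unfold 3 (reflect across v@4): 8 holes -> [(4, 0), (4, 3), (4, 4), (4, 7), (7, 0), (7, 3), (7, 4), (7, 7)]
Unfold 4 (reflect across v@8): 16 holes -> [(4, 0), (4, 3), (4, 4), (4, 7), (4, 8), (4, 11), (4, 12), (4, 15), (7, 0), (7, 3), (7, 4), (7, 7), (7, 8), (7, 11), (7, 12), (7, 15)]
Unfold 5 (reflect across h@4): 32 holes -> [(0, 0), (0, 3), (0, 4), (0, 7), (0, 8), (0, 11), (0, 12), (0, 15), (3, 0), (3, 3), (3, 4), (3, 7), (3, 8), (3, 11), (3, 12), (3, 15), (4, 0), (4, 3), (4, 4), (4, 7), (4, 8), (4, 11), (4, 12), (4, 15), (7, 0), (7, 3), (7, 4), (7, 7), (7, 8), (7, 11), (7, 12), (7, 15)]
Holes: [(0, 0), (0, 3), (0, 4), (0, 7), (0, 8), (0, 11), (0, 12), (0, 15), (3, 0), (3, 3), (3, 4), (3, 7), (3, 8), (3, 11), (3, 12), (3, 15), (4, 0), (4, 3), (4, 4), (4, 7), (4, 8), (4, 11), (4, 12), (4, 15), (7, 0), (7, 3), (7, 4), (7, 7), (7, 8), (7, 11), (7, 12), (7, 15)]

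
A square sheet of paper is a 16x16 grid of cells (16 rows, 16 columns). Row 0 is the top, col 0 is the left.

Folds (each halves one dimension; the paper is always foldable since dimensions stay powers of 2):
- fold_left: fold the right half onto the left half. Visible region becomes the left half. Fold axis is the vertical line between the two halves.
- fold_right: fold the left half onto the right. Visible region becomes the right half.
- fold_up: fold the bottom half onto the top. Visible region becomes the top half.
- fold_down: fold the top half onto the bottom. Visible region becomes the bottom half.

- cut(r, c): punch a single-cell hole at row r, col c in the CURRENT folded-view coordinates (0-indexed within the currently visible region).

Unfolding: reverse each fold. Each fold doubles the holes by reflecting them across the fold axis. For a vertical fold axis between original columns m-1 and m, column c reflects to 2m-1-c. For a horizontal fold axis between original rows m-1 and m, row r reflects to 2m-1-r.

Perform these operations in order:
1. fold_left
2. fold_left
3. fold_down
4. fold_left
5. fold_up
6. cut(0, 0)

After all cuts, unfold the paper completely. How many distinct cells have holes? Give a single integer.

Op 1 fold_left: fold axis v@8; visible region now rows[0,16) x cols[0,8) = 16x8
Op 2 fold_left: fold axis v@4; visible region now rows[0,16) x cols[0,4) = 16x4
Op 3 fold_down: fold axis h@8; visible region now rows[8,16) x cols[0,4) = 8x4
Op 4 fold_left: fold axis v@2; visible region now rows[8,16) x cols[0,2) = 8x2
Op 5 fold_up: fold axis h@12; visible region now rows[8,12) x cols[0,2) = 4x2
Op 6 cut(0, 0): punch at orig (8,0); cuts so far [(8, 0)]; region rows[8,12) x cols[0,2) = 4x2
Unfold 1 (reflect across h@12): 2 holes -> [(8, 0), (15, 0)]
Unfold 2 (reflect across v@2): 4 holes -> [(8, 0), (8, 3), (15, 0), (15, 3)]
Unfold 3 (reflect across h@8): 8 holes -> [(0, 0), (0, 3), (7, 0), (7, 3), (8, 0), (8, 3), (15, 0), (15, 3)]
Unfold 4 (reflect across v@4): 16 holes -> [(0, 0), (0, 3), (0, 4), (0, 7), (7, 0), (7, 3), (7, 4), (7, 7), (8, 0), (8, 3), (8, 4), (8, 7), (15, 0), (15, 3), (15, 4), (15, 7)]
Unfold 5 (reflect across v@8): 32 holes -> [(0, 0), (0, 3), (0, 4), (0, 7), (0, 8), (0, 11), (0, 12), (0, 15), (7, 0), (7, 3), (7, 4), (7, 7), (7, 8), (7, 11), (7, 12), (7, 15), (8, 0), (8, 3), (8, 4), (8, 7), (8, 8), (8, 11), (8, 12), (8, 15), (15, 0), (15, 3), (15, 4), (15, 7), (15, 8), (15, 11), (15, 12), (15, 15)]

Answer: 32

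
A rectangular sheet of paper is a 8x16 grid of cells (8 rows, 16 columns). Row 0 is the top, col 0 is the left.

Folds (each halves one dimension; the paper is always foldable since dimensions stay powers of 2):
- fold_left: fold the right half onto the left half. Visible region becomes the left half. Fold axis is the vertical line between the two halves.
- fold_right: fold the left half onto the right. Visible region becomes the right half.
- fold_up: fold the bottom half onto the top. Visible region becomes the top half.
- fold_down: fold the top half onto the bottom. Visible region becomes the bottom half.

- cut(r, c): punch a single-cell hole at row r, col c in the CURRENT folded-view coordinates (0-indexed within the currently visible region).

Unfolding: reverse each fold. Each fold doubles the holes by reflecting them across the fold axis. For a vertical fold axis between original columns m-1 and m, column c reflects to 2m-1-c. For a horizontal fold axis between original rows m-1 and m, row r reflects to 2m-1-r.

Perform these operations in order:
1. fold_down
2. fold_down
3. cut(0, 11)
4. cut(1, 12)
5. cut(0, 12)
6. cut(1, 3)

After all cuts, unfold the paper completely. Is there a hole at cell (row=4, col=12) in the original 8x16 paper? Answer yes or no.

Answer: yes

Derivation:
Op 1 fold_down: fold axis h@4; visible region now rows[4,8) x cols[0,16) = 4x16
Op 2 fold_down: fold axis h@6; visible region now rows[6,8) x cols[0,16) = 2x16
Op 3 cut(0, 11): punch at orig (6,11); cuts so far [(6, 11)]; region rows[6,8) x cols[0,16) = 2x16
Op 4 cut(1, 12): punch at orig (7,12); cuts so far [(6, 11), (7, 12)]; region rows[6,8) x cols[0,16) = 2x16
Op 5 cut(0, 12): punch at orig (6,12); cuts so far [(6, 11), (6, 12), (7, 12)]; region rows[6,8) x cols[0,16) = 2x16
Op 6 cut(1, 3): punch at orig (7,3); cuts so far [(6, 11), (6, 12), (7, 3), (7, 12)]; region rows[6,8) x cols[0,16) = 2x16
Unfold 1 (reflect across h@6): 8 holes -> [(4, 3), (4, 12), (5, 11), (5, 12), (6, 11), (6, 12), (7, 3), (7, 12)]
Unfold 2 (reflect across h@4): 16 holes -> [(0, 3), (0, 12), (1, 11), (1, 12), (2, 11), (2, 12), (3, 3), (3, 12), (4, 3), (4, 12), (5, 11), (5, 12), (6, 11), (6, 12), (7, 3), (7, 12)]
Holes: [(0, 3), (0, 12), (1, 11), (1, 12), (2, 11), (2, 12), (3, 3), (3, 12), (4, 3), (4, 12), (5, 11), (5, 12), (6, 11), (6, 12), (7, 3), (7, 12)]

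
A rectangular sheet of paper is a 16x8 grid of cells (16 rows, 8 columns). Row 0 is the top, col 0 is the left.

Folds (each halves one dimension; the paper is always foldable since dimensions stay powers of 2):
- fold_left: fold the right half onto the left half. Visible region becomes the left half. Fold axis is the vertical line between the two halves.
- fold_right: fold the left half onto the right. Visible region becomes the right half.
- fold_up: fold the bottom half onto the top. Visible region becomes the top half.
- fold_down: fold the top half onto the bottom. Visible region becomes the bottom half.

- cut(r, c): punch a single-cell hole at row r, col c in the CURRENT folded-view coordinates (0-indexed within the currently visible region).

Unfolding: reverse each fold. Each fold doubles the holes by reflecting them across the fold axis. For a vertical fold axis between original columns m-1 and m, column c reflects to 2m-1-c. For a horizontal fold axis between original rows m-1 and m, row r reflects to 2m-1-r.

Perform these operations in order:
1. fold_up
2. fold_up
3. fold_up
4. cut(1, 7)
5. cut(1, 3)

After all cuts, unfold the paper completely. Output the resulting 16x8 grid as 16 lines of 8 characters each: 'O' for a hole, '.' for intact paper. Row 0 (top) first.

Op 1 fold_up: fold axis h@8; visible region now rows[0,8) x cols[0,8) = 8x8
Op 2 fold_up: fold axis h@4; visible region now rows[0,4) x cols[0,8) = 4x8
Op 3 fold_up: fold axis h@2; visible region now rows[0,2) x cols[0,8) = 2x8
Op 4 cut(1, 7): punch at orig (1,7); cuts so far [(1, 7)]; region rows[0,2) x cols[0,8) = 2x8
Op 5 cut(1, 3): punch at orig (1,3); cuts so far [(1, 3), (1, 7)]; region rows[0,2) x cols[0,8) = 2x8
Unfold 1 (reflect across h@2): 4 holes -> [(1, 3), (1, 7), (2, 3), (2, 7)]
Unfold 2 (reflect across h@4): 8 holes -> [(1, 3), (1, 7), (2, 3), (2, 7), (5, 3), (5, 7), (6, 3), (6, 7)]
Unfold 3 (reflect across h@8): 16 holes -> [(1, 3), (1, 7), (2, 3), (2, 7), (5, 3), (5, 7), (6, 3), (6, 7), (9, 3), (9, 7), (10, 3), (10, 7), (13, 3), (13, 7), (14, 3), (14, 7)]

Answer: ........
...O...O
...O...O
........
........
...O...O
...O...O
........
........
...O...O
...O...O
........
........
...O...O
...O...O
........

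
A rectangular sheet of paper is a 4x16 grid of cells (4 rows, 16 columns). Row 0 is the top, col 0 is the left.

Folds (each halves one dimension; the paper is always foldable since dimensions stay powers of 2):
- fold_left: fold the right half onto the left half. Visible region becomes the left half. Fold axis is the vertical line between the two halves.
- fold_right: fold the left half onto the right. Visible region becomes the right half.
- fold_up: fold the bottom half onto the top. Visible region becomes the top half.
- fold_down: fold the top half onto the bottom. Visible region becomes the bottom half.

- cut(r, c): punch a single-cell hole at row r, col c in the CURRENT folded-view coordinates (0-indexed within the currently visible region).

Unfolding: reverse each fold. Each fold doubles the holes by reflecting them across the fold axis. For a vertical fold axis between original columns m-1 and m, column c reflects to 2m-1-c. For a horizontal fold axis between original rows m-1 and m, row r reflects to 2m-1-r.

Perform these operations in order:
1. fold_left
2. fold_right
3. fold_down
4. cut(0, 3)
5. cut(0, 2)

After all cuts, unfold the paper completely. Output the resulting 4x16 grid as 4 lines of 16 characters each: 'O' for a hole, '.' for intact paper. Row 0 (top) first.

Op 1 fold_left: fold axis v@8; visible region now rows[0,4) x cols[0,8) = 4x8
Op 2 fold_right: fold axis v@4; visible region now rows[0,4) x cols[4,8) = 4x4
Op 3 fold_down: fold axis h@2; visible region now rows[2,4) x cols[4,8) = 2x4
Op 4 cut(0, 3): punch at orig (2,7); cuts so far [(2, 7)]; region rows[2,4) x cols[4,8) = 2x4
Op 5 cut(0, 2): punch at orig (2,6); cuts so far [(2, 6), (2, 7)]; region rows[2,4) x cols[4,8) = 2x4
Unfold 1 (reflect across h@2): 4 holes -> [(1, 6), (1, 7), (2, 6), (2, 7)]
Unfold 2 (reflect across v@4): 8 holes -> [(1, 0), (1, 1), (1, 6), (1, 7), (2, 0), (2, 1), (2, 6), (2, 7)]
Unfold 3 (reflect across v@8): 16 holes -> [(1, 0), (1, 1), (1, 6), (1, 7), (1, 8), (1, 9), (1, 14), (1, 15), (2, 0), (2, 1), (2, 6), (2, 7), (2, 8), (2, 9), (2, 14), (2, 15)]

Answer: ................
OO....OOOO....OO
OO....OOOO....OO
................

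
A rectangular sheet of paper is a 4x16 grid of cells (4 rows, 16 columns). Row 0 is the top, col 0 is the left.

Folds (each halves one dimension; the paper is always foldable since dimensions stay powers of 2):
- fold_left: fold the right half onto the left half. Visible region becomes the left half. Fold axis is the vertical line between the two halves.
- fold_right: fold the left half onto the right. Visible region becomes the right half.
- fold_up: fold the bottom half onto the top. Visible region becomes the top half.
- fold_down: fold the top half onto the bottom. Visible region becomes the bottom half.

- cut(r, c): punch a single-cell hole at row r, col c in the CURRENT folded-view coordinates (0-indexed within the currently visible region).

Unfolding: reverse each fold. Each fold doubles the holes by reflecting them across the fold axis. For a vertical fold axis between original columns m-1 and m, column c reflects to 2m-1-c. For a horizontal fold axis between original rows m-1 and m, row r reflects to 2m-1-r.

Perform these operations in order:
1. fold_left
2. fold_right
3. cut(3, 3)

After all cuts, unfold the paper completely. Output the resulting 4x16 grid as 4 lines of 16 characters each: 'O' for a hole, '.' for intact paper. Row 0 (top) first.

Op 1 fold_left: fold axis v@8; visible region now rows[0,4) x cols[0,8) = 4x8
Op 2 fold_right: fold axis v@4; visible region now rows[0,4) x cols[4,8) = 4x4
Op 3 cut(3, 3): punch at orig (3,7); cuts so far [(3, 7)]; region rows[0,4) x cols[4,8) = 4x4
Unfold 1 (reflect across v@4): 2 holes -> [(3, 0), (3, 7)]
Unfold 2 (reflect across v@8): 4 holes -> [(3, 0), (3, 7), (3, 8), (3, 15)]

Answer: ................
................
................
O......OO......O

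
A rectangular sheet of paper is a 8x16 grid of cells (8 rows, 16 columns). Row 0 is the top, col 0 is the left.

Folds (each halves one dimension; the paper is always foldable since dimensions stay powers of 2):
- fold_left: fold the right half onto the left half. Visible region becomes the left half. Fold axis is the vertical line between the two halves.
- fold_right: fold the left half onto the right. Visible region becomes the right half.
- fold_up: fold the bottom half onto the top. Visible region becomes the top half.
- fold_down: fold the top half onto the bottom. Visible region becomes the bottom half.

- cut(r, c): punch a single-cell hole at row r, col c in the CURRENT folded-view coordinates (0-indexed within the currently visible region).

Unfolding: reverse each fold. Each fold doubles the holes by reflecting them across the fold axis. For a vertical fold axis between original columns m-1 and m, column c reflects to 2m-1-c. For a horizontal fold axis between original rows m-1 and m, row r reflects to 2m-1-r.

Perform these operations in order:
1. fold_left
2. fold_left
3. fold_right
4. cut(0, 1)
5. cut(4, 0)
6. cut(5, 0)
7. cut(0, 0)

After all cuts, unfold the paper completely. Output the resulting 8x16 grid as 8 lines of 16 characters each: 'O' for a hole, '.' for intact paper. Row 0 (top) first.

Op 1 fold_left: fold axis v@8; visible region now rows[0,8) x cols[0,8) = 8x8
Op 2 fold_left: fold axis v@4; visible region now rows[0,8) x cols[0,4) = 8x4
Op 3 fold_right: fold axis v@2; visible region now rows[0,8) x cols[2,4) = 8x2
Op 4 cut(0, 1): punch at orig (0,3); cuts so far [(0, 3)]; region rows[0,8) x cols[2,4) = 8x2
Op 5 cut(4, 0): punch at orig (4,2); cuts so far [(0, 3), (4, 2)]; region rows[0,8) x cols[2,4) = 8x2
Op 6 cut(5, 0): punch at orig (5,2); cuts so far [(0, 3), (4, 2), (5, 2)]; region rows[0,8) x cols[2,4) = 8x2
Op 7 cut(0, 0): punch at orig (0,2); cuts so far [(0, 2), (0, 3), (4, 2), (5, 2)]; region rows[0,8) x cols[2,4) = 8x2
Unfold 1 (reflect across v@2): 8 holes -> [(0, 0), (0, 1), (0, 2), (0, 3), (4, 1), (4, 2), (5, 1), (5, 2)]
Unfold 2 (reflect across v@4): 16 holes -> [(0, 0), (0, 1), (0, 2), (0, 3), (0, 4), (0, 5), (0, 6), (0, 7), (4, 1), (4, 2), (4, 5), (4, 6), (5, 1), (5, 2), (5, 5), (5, 6)]
Unfold 3 (reflect across v@8): 32 holes -> [(0, 0), (0, 1), (0, 2), (0, 3), (0, 4), (0, 5), (0, 6), (0, 7), (0, 8), (0, 9), (0, 10), (0, 11), (0, 12), (0, 13), (0, 14), (0, 15), (4, 1), (4, 2), (4, 5), (4, 6), (4, 9), (4, 10), (4, 13), (4, 14), (5, 1), (5, 2), (5, 5), (5, 6), (5, 9), (5, 10), (5, 13), (5, 14)]

Answer: OOOOOOOOOOOOOOOO
................
................
................
.OO..OO..OO..OO.
.OO..OO..OO..OO.
................
................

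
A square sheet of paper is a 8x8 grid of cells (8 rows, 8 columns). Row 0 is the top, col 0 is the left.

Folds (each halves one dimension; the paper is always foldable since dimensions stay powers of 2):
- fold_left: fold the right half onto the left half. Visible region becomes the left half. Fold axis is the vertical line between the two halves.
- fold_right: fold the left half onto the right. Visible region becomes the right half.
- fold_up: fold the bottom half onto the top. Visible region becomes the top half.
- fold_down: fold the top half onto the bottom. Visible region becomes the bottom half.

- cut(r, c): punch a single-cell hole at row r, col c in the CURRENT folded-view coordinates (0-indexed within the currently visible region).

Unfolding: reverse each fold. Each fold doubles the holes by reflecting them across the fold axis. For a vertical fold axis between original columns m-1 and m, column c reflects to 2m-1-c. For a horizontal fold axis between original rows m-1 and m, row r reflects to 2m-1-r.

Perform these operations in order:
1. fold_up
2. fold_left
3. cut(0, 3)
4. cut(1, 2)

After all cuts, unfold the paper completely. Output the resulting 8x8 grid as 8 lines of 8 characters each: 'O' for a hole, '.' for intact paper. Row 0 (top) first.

Op 1 fold_up: fold axis h@4; visible region now rows[0,4) x cols[0,8) = 4x8
Op 2 fold_left: fold axis v@4; visible region now rows[0,4) x cols[0,4) = 4x4
Op 3 cut(0, 3): punch at orig (0,3); cuts so far [(0, 3)]; region rows[0,4) x cols[0,4) = 4x4
Op 4 cut(1, 2): punch at orig (1,2); cuts so far [(0, 3), (1, 2)]; region rows[0,4) x cols[0,4) = 4x4
Unfold 1 (reflect across v@4): 4 holes -> [(0, 3), (0, 4), (1, 2), (1, 5)]
Unfold 2 (reflect across h@4): 8 holes -> [(0, 3), (0, 4), (1, 2), (1, 5), (6, 2), (6, 5), (7, 3), (7, 4)]

Answer: ...OO...
..O..O..
........
........
........
........
..O..O..
...OO...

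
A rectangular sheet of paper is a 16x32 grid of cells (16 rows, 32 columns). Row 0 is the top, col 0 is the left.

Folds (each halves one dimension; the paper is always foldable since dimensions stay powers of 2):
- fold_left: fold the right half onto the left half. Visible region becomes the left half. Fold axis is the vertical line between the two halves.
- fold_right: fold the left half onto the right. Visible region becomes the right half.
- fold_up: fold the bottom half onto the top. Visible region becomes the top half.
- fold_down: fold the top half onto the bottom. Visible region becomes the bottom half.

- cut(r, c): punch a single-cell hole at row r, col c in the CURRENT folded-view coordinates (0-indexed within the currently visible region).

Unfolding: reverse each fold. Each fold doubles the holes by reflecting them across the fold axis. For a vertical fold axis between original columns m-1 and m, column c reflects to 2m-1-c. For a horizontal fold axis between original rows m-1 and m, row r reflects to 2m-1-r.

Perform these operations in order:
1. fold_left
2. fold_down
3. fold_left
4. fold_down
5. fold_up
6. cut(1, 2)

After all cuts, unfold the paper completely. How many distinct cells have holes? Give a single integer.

Answer: 32

Derivation:
Op 1 fold_left: fold axis v@16; visible region now rows[0,16) x cols[0,16) = 16x16
Op 2 fold_down: fold axis h@8; visible region now rows[8,16) x cols[0,16) = 8x16
Op 3 fold_left: fold axis v@8; visible region now rows[8,16) x cols[0,8) = 8x8
Op 4 fold_down: fold axis h@12; visible region now rows[12,16) x cols[0,8) = 4x8
Op 5 fold_up: fold axis h@14; visible region now rows[12,14) x cols[0,8) = 2x8
Op 6 cut(1, 2): punch at orig (13,2); cuts so far [(13, 2)]; region rows[12,14) x cols[0,8) = 2x8
Unfold 1 (reflect across h@14): 2 holes -> [(13, 2), (14, 2)]
Unfold 2 (reflect across h@12): 4 holes -> [(9, 2), (10, 2), (13, 2), (14, 2)]
Unfold 3 (reflect across v@8): 8 holes -> [(9, 2), (9, 13), (10, 2), (10, 13), (13, 2), (13, 13), (14, 2), (14, 13)]
Unfold 4 (reflect across h@8): 16 holes -> [(1, 2), (1, 13), (2, 2), (2, 13), (5, 2), (5, 13), (6, 2), (6, 13), (9, 2), (9, 13), (10, 2), (10, 13), (13, 2), (13, 13), (14, 2), (14, 13)]
Unfold 5 (reflect across v@16): 32 holes -> [(1, 2), (1, 13), (1, 18), (1, 29), (2, 2), (2, 13), (2, 18), (2, 29), (5, 2), (5, 13), (5, 18), (5, 29), (6, 2), (6, 13), (6, 18), (6, 29), (9, 2), (9, 13), (9, 18), (9, 29), (10, 2), (10, 13), (10, 18), (10, 29), (13, 2), (13, 13), (13, 18), (13, 29), (14, 2), (14, 13), (14, 18), (14, 29)]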